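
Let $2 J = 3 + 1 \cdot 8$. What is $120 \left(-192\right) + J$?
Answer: $- \frac{46069}{2} \approx -23035.0$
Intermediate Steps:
$J = \frac{11}{2}$ ($J = \frac{3 + 1 \cdot 8}{2} = \frac{3 + 8}{2} = \frac{1}{2} \cdot 11 = \frac{11}{2} \approx 5.5$)
$120 \left(-192\right) + J = 120 \left(-192\right) + \frac{11}{2} = -23040 + \frac{11}{2} = - \frac{46069}{2}$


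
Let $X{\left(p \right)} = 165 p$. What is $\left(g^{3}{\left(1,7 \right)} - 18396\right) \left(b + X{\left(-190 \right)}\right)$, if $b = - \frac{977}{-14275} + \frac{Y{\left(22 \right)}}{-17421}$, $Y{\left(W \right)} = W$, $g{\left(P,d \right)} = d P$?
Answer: $\frac{140745719122163099}{248684775} \approx 5.6596 \cdot 10^{8}$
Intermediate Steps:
$g{\left(P,d \right)} = P d$
$b = \frac{16706267}{248684775}$ ($b = - \frac{977}{-14275} + \frac{22}{-17421} = \left(-977\right) \left(- \frac{1}{14275}\right) + 22 \left(- \frac{1}{17421}\right) = \frac{977}{14275} - \frac{22}{17421} = \frac{16706267}{248684775} \approx 0.067178$)
$\left(g^{3}{\left(1,7 \right)} - 18396\right) \left(b + X{\left(-190 \right)}\right) = \left(\left(1 \cdot 7\right)^{3} - 18396\right) \left(\frac{16706267}{248684775} + 165 \left(-190\right)\right) = \left(7^{3} - 18396\right) \left(\frac{16706267}{248684775} - 31350\right) = \left(343 - 18396\right) \left(- \frac{7796250989983}{248684775}\right) = \left(-18053\right) \left(- \frac{7796250989983}{248684775}\right) = \frac{140745719122163099}{248684775}$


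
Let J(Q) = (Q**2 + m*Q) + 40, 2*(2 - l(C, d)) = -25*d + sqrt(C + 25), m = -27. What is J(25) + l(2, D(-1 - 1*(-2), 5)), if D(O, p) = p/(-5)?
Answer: -41/2 - 3*sqrt(3)/2 ≈ -23.098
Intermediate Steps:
D(O, p) = -p/5 (D(O, p) = p*(-1/5) = -p/5)
l(C, d) = 2 - sqrt(25 + C)/2 + 25*d/2 (l(C, d) = 2 - (-25*d + sqrt(C + 25))/2 = 2 - (-25*d + sqrt(25 + C))/2 = 2 - (sqrt(25 + C) - 25*d)/2 = 2 + (-sqrt(25 + C)/2 + 25*d/2) = 2 - sqrt(25 + C)/2 + 25*d/2)
J(Q) = 40 + Q**2 - 27*Q (J(Q) = (Q**2 - 27*Q) + 40 = 40 + Q**2 - 27*Q)
J(25) + l(2, D(-1 - 1*(-2), 5)) = (40 + 25**2 - 27*25) + (2 - sqrt(25 + 2)/2 + 25*(-1/5*5)/2) = (40 + 625 - 675) + (2 - 3*sqrt(3)/2 + (25/2)*(-1)) = -10 + (2 - 3*sqrt(3)/2 - 25/2) = -10 + (-21/2 - 3*sqrt(3)/2) = -41/2 - 3*sqrt(3)/2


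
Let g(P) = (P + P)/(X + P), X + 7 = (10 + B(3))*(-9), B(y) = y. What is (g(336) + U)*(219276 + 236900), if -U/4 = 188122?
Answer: -18193072554496/53 ≈ -3.4327e+11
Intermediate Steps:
U = -752488 (U = -4*188122 = -752488)
X = -124 (X = -7 + (10 + 3)*(-9) = -7 + 13*(-9) = -7 - 117 = -124)
g(P) = 2*P/(-124 + P) (g(P) = (P + P)/(-124 + P) = (2*P)/(-124 + P) = 2*P/(-124 + P))
(g(336) + U)*(219276 + 236900) = (2*336/(-124 + 336) - 752488)*(219276 + 236900) = (2*336/212 - 752488)*456176 = (2*336*(1/212) - 752488)*456176 = (168/53 - 752488)*456176 = -39881696/53*456176 = -18193072554496/53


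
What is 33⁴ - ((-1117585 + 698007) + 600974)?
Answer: 1004525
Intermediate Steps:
33⁴ - ((-1117585 + 698007) + 600974) = 1185921 - (-419578 + 600974) = 1185921 - 1*181396 = 1185921 - 181396 = 1004525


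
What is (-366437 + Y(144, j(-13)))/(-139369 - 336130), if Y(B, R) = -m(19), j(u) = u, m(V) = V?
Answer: 366456/475499 ≈ 0.77068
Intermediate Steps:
Y(B, R) = -19 (Y(B, R) = -1*19 = -19)
(-366437 + Y(144, j(-13)))/(-139369 - 336130) = (-366437 - 19)/(-139369 - 336130) = -366456/(-475499) = -366456*(-1/475499) = 366456/475499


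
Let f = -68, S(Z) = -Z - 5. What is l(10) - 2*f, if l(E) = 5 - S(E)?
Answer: 156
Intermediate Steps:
S(Z) = -5 - Z
l(E) = 10 + E (l(E) = 5 - (-5 - E) = 5 + (5 + E) = 10 + E)
l(10) - 2*f = (10 + 10) - 2*(-68) = 20 + 136 = 156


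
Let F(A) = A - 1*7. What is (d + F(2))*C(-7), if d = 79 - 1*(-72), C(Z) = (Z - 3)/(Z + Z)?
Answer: 730/7 ≈ 104.29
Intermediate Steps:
C(Z) = (-3 + Z)/(2*Z) (C(Z) = (-3 + Z)/((2*Z)) = (-3 + Z)*(1/(2*Z)) = (-3 + Z)/(2*Z))
F(A) = -7 + A (F(A) = A - 7 = -7 + A)
d = 151 (d = 79 + 72 = 151)
(d + F(2))*C(-7) = (151 + (-7 + 2))*((1/2)*(-3 - 7)/(-7)) = (151 - 5)*((1/2)*(-1/7)*(-10)) = 146*(5/7) = 730/7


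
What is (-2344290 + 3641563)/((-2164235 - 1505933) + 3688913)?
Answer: 1297273/18745 ≈ 69.206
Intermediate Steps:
(-2344290 + 3641563)/((-2164235 - 1505933) + 3688913) = 1297273/(-3670168 + 3688913) = 1297273/18745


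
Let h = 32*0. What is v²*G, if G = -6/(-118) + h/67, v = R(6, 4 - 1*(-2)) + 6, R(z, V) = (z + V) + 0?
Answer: 972/59 ≈ 16.475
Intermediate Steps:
h = 0
R(z, V) = V + z (R(z, V) = (V + z) + 0 = V + z)
v = 18 (v = ((4 - 1*(-2)) + 6) + 6 = ((4 + 2) + 6) + 6 = (6 + 6) + 6 = 12 + 6 = 18)
G = 3/59 (G = -6/(-118) + 0/67 = -6*(-1/118) + 0*(1/67) = 3/59 + 0 = 3/59 ≈ 0.050847)
v²*G = 18²*(3/59) = 324*(3/59) = 972/59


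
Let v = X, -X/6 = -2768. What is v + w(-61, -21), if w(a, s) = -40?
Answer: 16568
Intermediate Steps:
X = 16608 (X = -6*(-2768) = 16608)
v = 16608
v + w(-61, -21) = 16608 - 40 = 16568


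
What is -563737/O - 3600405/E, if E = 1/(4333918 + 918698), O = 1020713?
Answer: -19303259739190622977/1020713 ≈ -1.8912e+13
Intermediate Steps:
E = 1/5252616 ≈ 1.9038e-7
-563737/O - 3600405/E = -563737/1020713 - 3600405/1/5252616 = -563737*1/1020713 - 3600405*5252616 = -563737/1020713 - 18911544909480 = -19303259739190622977/1020713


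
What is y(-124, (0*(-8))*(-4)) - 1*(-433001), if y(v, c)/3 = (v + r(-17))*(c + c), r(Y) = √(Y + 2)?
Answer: 433001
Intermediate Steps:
r(Y) = √(2 + Y)
y(v, c) = 6*c*(v + I*√15) (y(v, c) = 3*((v + √(2 - 17))*(c + c)) = 3*((v + √(-15))*(2*c)) = 3*((v + I*√15)*(2*c)) = 3*(2*c*(v + I*√15)) = 6*c*(v + I*√15))
y(-124, (0*(-8))*(-4)) - 1*(-433001) = 6*((0*(-8))*(-4))*(-124 + I*√15) - 1*(-433001) = 6*(0*(-4))*(-124 + I*√15) + 433001 = 6*0*(-124 + I*√15) + 433001 = 0 + 433001 = 433001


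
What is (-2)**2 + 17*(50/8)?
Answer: 441/4 ≈ 110.25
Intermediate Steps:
(-2)**2 + 17*(50/8) = 4 + 17*(50*(1/8)) = 4 + 17*(25/4) = 4 + 425/4 = 441/4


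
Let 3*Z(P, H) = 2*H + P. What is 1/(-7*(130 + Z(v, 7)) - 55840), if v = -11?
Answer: -1/56757 ≈ -1.7619e-5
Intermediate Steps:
Z(P, H) = P/3 + 2*H/3 (Z(P, H) = (2*H + P)/3 = (P + 2*H)/3 = P/3 + 2*H/3)
1/(-7*(130 + Z(v, 7)) - 55840) = 1/(-7*(130 + ((1/3)*(-11) + (2/3)*7)) - 55840) = 1/(-7*(130 + (-11/3 + 14/3)) - 55840) = 1/(-7*(130 + 1) - 55840) = 1/(-7*131 - 55840) = 1/(-917 - 55840) = 1/(-56757) = -1/56757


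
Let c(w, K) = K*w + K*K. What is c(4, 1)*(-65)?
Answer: -325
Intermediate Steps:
c(w, K) = K² + K*w (c(w, K) = K*w + K² = K² + K*w)
c(4, 1)*(-65) = (1*(1 + 4))*(-65) = (1*5)*(-65) = 5*(-65) = -325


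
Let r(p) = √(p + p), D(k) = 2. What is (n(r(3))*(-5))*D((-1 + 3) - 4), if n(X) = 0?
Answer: 0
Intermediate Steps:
r(p) = √2*√p (r(p) = √(2*p) = √2*√p)
(n(r(3))*(-5))*D((-1 + 3) - 4) = (0*(-5))*2 = 0*2 = 0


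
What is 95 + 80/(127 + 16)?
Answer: 13665/143 ≈ 95.559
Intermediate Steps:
95 + 80/(127 + 16) = 95 + 80/143 = 13665/143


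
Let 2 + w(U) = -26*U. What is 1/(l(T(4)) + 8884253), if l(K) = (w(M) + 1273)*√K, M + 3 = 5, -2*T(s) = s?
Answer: 8884253/78929954339931 - 1219*I*√2/78929954339931 ≈ 1.1256e-7 - 2.1841e-11*I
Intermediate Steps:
T(s) = -s/2
M = 2 (M = -3 + 5 = 2)
w(U) = -2 - 26*U
l(K) = 1219*√K (l(K) = ((-2 - 26*2) + 1273)*√K = ((-2 - 52) + 1273)*√K = (-54 + 1273)*√K = 1219*√K)
1/(l(T(4)) + 8884253) = 1/(1219*√(-½*4) + 8884253) = 1/(1219*√(-2) + 8884253) = 1/(1219*(I*√2) + 8884253) = 1/(1219*I*√2 + 8884253) = 1/(8884253 + 1219*I*√2)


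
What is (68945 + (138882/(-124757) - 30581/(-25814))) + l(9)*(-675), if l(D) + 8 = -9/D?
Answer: 241600429487829/3220477198 ≈ 75020.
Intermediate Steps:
l(D) = -8 - 9/D
(68945 + (138882/(-124757) - 30581/(-25814))) + l(9)*(-675) = (68945 + (138882/(-124757) - 30581/(-25814))) + (-8 - 9/9)*(-675) = (68945 + (138882*(-1/124757) - 30581*(-1/25814))) + (-8 - 9*⅑)*(-675) = (68945 + (-138882/124757 + 30581/25814)) + (-8 - 1)*(-675) = (68945 + 230093869/3220477198) - 9*(-675) = 222036030509979/3220477198 + 6075 = 241600429487829/3220477198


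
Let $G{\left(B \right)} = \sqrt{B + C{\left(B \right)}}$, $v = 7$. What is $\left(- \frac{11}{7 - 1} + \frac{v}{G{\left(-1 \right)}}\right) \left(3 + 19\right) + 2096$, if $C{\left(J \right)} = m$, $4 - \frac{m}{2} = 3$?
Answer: $\frac{6629}{3} \approx 2209.7$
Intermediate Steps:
$m = 2$ ($m = 8 - 6 = 2$)
$C{\left(J \right)} = 2$
$G{\left(B \right)} = \sqrt{2 + B}$ ($G{\left(B \right)} = \sqrt{B + 2} = \sqrt{2 + B}$)
$\left(- \frac{11}{7 - 1} + \frac{v}{G{\left(-1 \right)}}\right) \left(3 + 19\right) + 2096 = \left(- \frac{11}{7 - 1} + \frac{7}{\sqrt{2 - 1}}\right) \left(3 + 19\right) + 2096 = \left(- \frac{11}{6} + \frac{7}{\sqrt{1}}\right) 22 + 2096 = \left(\left(-11\right) \frac{1}{6} + \frac{7}{1}\right) 22 + 2096 = \left(- \frac{11}{6} + 7 \cdot 1\right) 22 + 2096 = \left(- \frac{11}{6} + 7\right) 22 + 2096 = \frac{31}{6} \cdot 22 + 2096 = \frac{341}{3} + 2096 = \frac{6629}{3}$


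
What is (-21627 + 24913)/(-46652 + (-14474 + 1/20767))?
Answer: -68240362/1269403641 ≈ -0.053758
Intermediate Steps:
(-21627 + 24913)/(-46652 + (-14474 + 1/20767)) = 3286/(-46652 + (-14474 + 1/20767)) = 3286/(-46652 - 300581557/20767) = 3286/(-1269403641/20767) = 3286*(-20767/1269403641) = -68240362/1269403641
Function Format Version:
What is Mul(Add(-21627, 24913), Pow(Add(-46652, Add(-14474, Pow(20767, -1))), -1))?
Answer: Rational(-68240362, 1269403641) ≈ -0.053758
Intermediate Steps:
Mul(Add(-21627, 24913), Pow(Add(-46652, Add(-14474, Pow(20767, -1))), -1)) = Mul(3286, Pow(Add(-46652, Add(-14474, Rational(1, 20767))), -1)) = Mul(3286, Pow(Add(-46652, Rational(-300581557, 20767)), -1)) = Mul(3286, Pow(Rational(-1269403641, 20767), -1)) = Mul(3286, Rational(-20767, 1269403641)) = Rational(-68240362, 1269403641)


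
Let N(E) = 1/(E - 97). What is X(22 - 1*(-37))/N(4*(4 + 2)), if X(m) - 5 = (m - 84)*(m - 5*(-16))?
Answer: 253310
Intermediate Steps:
N(E) = 1/(-97 + E)
X(m) = 5 + (-84 + m)*(80 + m) (X(m) = 5 + (m - 84)*(m - 5*(-16)) = 5 + (-84 + m)*(m + 80) = 5 + (-84 + m)*(80 + m))
X(22 - 1*(-37))/N(4*(4 + 2)) = (-6715 + (22 - 1*(-37))² - 4*(22 - 1*(-37)))/(1/(-97 + 4*(4 + 2))) = (-6715 + (22 + 37)² - 4*(22 + 37))/(1/(-97 + 4*6)) = (-6715 + 59² - 4*59)/(1/(-97 + 24)) = (-6715 + 3481 - 236)/(1/(-73)) = -3470/(-1/73) = -3470*(-73) = 253310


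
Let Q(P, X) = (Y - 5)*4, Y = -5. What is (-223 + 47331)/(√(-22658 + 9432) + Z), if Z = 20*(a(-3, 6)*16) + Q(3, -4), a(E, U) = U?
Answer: 44281520/1773813 - 23554*I*√13226/1773813 ≈ 24.964 - 1.5271*I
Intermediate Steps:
Q(P, X) = -40 (Q(P, X) = (-5 - 5)*4 = -10*4 = -40)
Z = 1880 (Z = 20*(6*16) - 40 = 20*96 - 40 = 1920 - 40 = 1880)
(-223 + 47331)/(√(-22658 + 9432) + Z) = (-223 + 47331)/(√(-22658 + 9432) + 1880) = 47108/(√(-13226) + 1880) = 47108/(I*√13226 + 1880) = 47108/(1880 + I*√13226)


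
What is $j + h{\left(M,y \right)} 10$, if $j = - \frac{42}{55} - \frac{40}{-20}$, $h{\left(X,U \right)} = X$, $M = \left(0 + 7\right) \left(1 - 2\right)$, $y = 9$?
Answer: $- \frac{3782}{55} \approx -68.764$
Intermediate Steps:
$M = -7$ ($M = 7 \left(-1\right) = -7$)
$j = \frac{68}{55}$ ($j = \left(-42\right) \frac{1}{55} - -2 = - \frac{42}{55} + 2 = \frac{68}{55} \approx 1.2364$)
$j + h{\left(M,y \right)} 10 = \frac{68}{55} - 70 = - \frac{3782}{55}$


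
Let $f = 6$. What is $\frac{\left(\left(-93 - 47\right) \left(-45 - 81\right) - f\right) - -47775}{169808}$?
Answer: $\frac{65409}{169808} \approx 0.38519$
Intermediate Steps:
$\frac{\left(\left(-93 - 47\right) \left(-45 - 81\right) - f\right) - -47775}{169808} = \frac{\left(\left(-93 - 47\right) \left(-45 - 81\right) - 6\right) - -47775}{169808} = \left(\left(\left(-140\right) \left(-126\right) - 6\right) + 47775\right) \frac{1}{169808} = \left(\left(17640 - 6\right) + 47775\right) \frac{1}{169808} = \left(17634 + 47775\right) \frac{1}{169808} = 65409 \cdot \frac{1}{169808} = \frac{65409}{169808}$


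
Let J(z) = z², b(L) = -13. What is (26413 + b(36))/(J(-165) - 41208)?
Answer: -8800/4661 ≈ -1.8880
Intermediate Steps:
(26413 + b(36))/(J(-165) - 41208) = (26413 - 13)/((-165)² - 41208) = 26400/(27225 - 41208) = 26400/(-13983) = 26400*(-1/13983) = -8800/4661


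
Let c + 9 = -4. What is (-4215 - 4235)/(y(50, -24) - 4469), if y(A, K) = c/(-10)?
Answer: 84500/44677 ≈ 1.8914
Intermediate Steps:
c = -13 (c = -9 - 4 = -13)
y(A, K) = 13/10 (y(A, K) = -13/(-10) = -13*(-⅒) = 13/10)
(-4215 - 4235)/(y(50, -24) - 4469) = (-4215 - 4235)/(13/10 - 4469) = -8450/(-44677/10) = -8450*(-10/44677) = 84500/44677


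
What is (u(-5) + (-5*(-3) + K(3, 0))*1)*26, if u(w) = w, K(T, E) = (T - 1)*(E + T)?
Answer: 416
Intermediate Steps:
K(T, E) = (-1 + T)*(E + T)
(u(-5) + (-5*(-3) + K(3, 0))*1)*26 = (-5 + (-5*(-3) + (3**2 - 1*0 - 1*3 + 0*3))*1)*26 = (-5 + (15 + (9 + 0 - 3 + 0))*1)*26 = (-5 + (15 + 6)*1)*26 = (-5 + 21*1)*26 = (-5 + 21)*26 = 16*26 = 416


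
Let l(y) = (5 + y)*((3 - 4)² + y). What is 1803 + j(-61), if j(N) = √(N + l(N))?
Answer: 1803 + √3299 ≈ 1860.4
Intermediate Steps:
l(y) = (1 + y)*(5 + y) (l(y) = (5 + y)*((-1)² + y) = (5 + y)*(1 + y) = (1 + y)*(5 + y))
j(N) = √(5 + N² + 7*N) (j(N) = √(N + (5 + N² + 6*N)) = √(5 + N² + 7*N))
1803 + j(-61) = 1803 + √(5 + (-61)² + 7*(-61)) = 1803 + √(5 + 3721 - 427) = 1803 + √3299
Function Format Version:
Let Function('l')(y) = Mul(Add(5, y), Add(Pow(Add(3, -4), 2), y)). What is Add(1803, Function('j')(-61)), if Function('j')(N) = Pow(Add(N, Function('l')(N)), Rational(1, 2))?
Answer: Add(1803, Pow(3299, Rational(1, 2))) ≈ 1860.4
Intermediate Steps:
Function('l')(y) = Mul(Add(1, y), Add(5, y)) (Function('l')(y) = Mul(Add(5, y), Add(Pow(-1, 2), y)) = Mul(Add(5, y), Add(1, y)) = Mul(Add(1, y), Add(5, y)))
Function('j')(N) = Pow(Add(5, Pow(N, 2), Mul(7, N)), Rational(1, 2)) (Function('j')(N) = Pow(Add(N, Add(5, Pow(N, 2), Mul(6, N))), Rational(1, 2)) = Pow(Add(5, Pow(N, 2), Mul(7, N)), Rational(1, 2)))
Add(1803, Function('j')(-61)) = Add(1803, Pow(Add(5, Pow(-61, 2), Mul(7, -61)), Rational(1, 2))) = Add(1803, Pow(Add(5, 3721, -427), Rational(1, 2))) = Add(1803, Pow(3299, Rational(1, 2)))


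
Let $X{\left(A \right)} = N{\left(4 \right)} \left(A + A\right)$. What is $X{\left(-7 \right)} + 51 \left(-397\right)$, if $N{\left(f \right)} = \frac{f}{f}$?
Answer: $-20261$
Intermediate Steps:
$N{\left(f \right)} = 1$
$X{\left(A \right)} = 2 A$ ($X{\left(A \right)} = 1 \left(A + A\right) = 1 \cdot 2 A = 2 A$)
$X{\left(-7 \right)} + 51 \left(-397\right) = 2 \left(-7\right) + 51 \left(-397\right) = -14 - 20247 = -20261$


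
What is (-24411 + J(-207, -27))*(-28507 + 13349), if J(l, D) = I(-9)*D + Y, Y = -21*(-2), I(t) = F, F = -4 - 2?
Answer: 366929706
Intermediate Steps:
F = -6
I(t) = -6
Y = 42
J(l, D) = 42 - 6*D (J(l, D) = -6*D + 42 = 42 - 6*D)
(-24411 + J(-207, -27))*(-28507 + 13349) = (-24411 + (42 - 6*(-27)))*(-28507 + 13349) = (-24411 + (42 + 162))*(-15158) = (-24411 + 204)*(-15158) = -24207*(-15158) = 366929706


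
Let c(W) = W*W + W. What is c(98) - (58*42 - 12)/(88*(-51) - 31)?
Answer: 43845762/4519 ≈ 9702.5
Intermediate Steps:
c(W) = W + W**2 (c(W) = W**2 + W = W + W**2)
c(98) - (58*42 - 12)/(88*(-51) - 31) = 98*(1 + 98) - (58*42 - 12)/(88*(-51) - 31) = 98*99 - (2436 - 12)/(-4488 - 31) = 9702 - 2424/(-4519) = 9702 - 2424*(-1)/4519 = 9702 - 1*(-2424/4519) = 9702 + 2424/4519 = 43845762/4519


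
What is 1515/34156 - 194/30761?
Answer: 39976651/1050672716 ≈ 0.038049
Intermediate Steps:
1515/34156 - 194/30761 = 39976651/1050672716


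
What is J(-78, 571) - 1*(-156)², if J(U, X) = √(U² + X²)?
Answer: -24336 + 5*√13285 ≈ -23760.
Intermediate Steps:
J(-78, 571) - 1*(-156)² = √((-78)² + 571²) - 1*(-156)² = √(6084 + 326041) - 1*24336 = √332125 - 24336 = 5*√13285 - 24336 = -24336 + 5*√13285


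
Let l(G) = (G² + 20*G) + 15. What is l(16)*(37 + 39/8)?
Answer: 197985/8 ≈ 24748.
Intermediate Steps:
l(G) = 15 + G² + 20*G
l(16)*(37 + 39/8) = (15 + 16² + 20*16)*(37 + 39/8) = (15 + 256 + 320)*(37 + 39*(⅛)) = 591*(37 + 39/8) = 591*(335/8) = 197985/8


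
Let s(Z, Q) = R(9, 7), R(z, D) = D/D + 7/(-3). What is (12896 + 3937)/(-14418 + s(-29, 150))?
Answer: -50499/43258 ≈ -1.1674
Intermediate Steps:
R(z, D) = -4/3 (R(z, D) = 1 + 7*(-⅓) = 1 - 7/3 = -4/3)
s(Z, Q) = -4/3
(12896 + 3937)/(-14418 + s(-29, 150)) = (12896 + 3937)/(-14418 - 4/3) = 16833/(-43258/3) = 16833*(-3/43258) = -50499/43258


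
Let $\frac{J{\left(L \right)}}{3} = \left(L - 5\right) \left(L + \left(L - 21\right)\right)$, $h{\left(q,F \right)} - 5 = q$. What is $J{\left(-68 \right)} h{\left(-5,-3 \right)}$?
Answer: $0$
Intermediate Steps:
$h{\left(q,F \right)} = 5 + q$
$J{\left(L \right)} = 3 \left(-21 + 2 L\right) \left(-5 + L\right)$ ($J{\left(L \right)} = 3 \left(L - 5\right) \left(L + \left(L - 21\right)\right) = 3 \left(-5 + L\right) \left(L + \left(-21 + L\right)\right) = 3 \left(-5 + L\right) \left(-21 + 2 L\right) = 3 \left(-21 + 2 L\right) \left(-5 + L\right)$)
$J{\left(-68 \right)} h{\left(-5,-3 \right)} = \left(315 - -6324 + 6 \left(-68\right)^{2}\right) \left(5 - 5\right) = \left(315 + 6324 + 6 \cdot 4624\right) 0 = \left(315 + 6324 + 27744\right) 0 = 34383 \cdot 0 = 0$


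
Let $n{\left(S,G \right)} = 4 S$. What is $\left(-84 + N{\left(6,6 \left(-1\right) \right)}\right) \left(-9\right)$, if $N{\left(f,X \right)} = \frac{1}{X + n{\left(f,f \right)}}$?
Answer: $\frac{1511}{2} \approx 755.5$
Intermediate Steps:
$N{\left(f,X \right)} = \frac{1}{X + 4 f}$
$\left(-84 + N{\left(6,6 \left(-1\right) \right)}\right) \left(-9\right) = \left(-84 + \frac{1}{6 \left(-1\right) + 4 \cdot 6}\right) \left(-9\right) = \left(-84 + \frac{1}{-6 + 24}\right) \left(-9\right) = \left(-84 + \frac{1}{18}\right) \left(-9\right) = \left(- \frac{1511}{18}\right) \left(-9\right) = \frac{1511}{2}$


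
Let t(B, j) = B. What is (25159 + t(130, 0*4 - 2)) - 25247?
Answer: 42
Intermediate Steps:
(25159 + t(130, 0*4 - 2)) - 25247 = (25159 + 130) - 25247 = 25289 - 25247 = 42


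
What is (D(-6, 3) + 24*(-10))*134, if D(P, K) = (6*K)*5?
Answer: -20100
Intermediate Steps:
D(P, K) = 30*K
(D(-6, 3) + 24*(-10))*134 = (30*3 + 24*(-10))*134 = (90 - 240)*134 = -150*134 = -20100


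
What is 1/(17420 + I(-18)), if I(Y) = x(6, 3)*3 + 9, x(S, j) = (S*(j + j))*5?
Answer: 1/17969 ≈ 5.5651e-5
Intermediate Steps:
x(S, j) = 10*S*j (x(S, j) = (S*(2*j))*5 = (2*S*j)*5 = 10*S*j)
I(Y) = 549 (I(Y) = (10*6*3)*3 + 9 = 180*3 + 9 = 540 + 9 = 549)
1/(17420 + I(-18)) = 1/(17420 + 549) = 1/17969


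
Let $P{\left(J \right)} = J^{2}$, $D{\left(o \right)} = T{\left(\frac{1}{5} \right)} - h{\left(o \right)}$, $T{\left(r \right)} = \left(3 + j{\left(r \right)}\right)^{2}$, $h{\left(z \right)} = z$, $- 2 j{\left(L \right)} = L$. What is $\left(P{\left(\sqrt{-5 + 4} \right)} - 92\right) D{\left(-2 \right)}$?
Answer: $- \frac{96813}{100} \approx -968.13$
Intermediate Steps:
$j{\left(L \right)} = - \frac{L}{2}$
$T{\left(r \right)} = \left(3 - \frac{r}{2}\right)^{2}$
$D{\left(o \right)} = \frac{841}{100} - o$ ($D{\left(o \right)} = \frac{\left(-6 + \frac{1}{5}\right)^{2}}{4} - o = \frac{\left(- \frac{29}{5}\right)^{2}}{4} - o = \frac{1}{4} \cdot \frac{841}{25} - o = \frac{841}{100} - o$)
$\left(P{\left(\sqrt{-5 + 4} \right)} - 92\right) D{\left(-2 \right)} = \left(\left(\sqrt{-5 + 4}\right)^{2} - 92\right) \left(\frac{841}{100} - -2\right) = \left(\left(\sqrt{-1}\right)^{2} - 92\right) \left(\frac{841}{100} + 2\right) = \left(i^{2} - 92\right) \frac{1041}{100} = \left(-1 - 92\right) \frac{1041}{100} = \left(-93\right) \frac{1041}{100} = - \frac{96813}{100}$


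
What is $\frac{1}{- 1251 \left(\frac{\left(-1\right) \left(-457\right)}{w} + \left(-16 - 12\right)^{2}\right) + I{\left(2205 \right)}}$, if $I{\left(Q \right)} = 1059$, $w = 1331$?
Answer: $- \frac{1331}{1304585682} \approx -1.0202 \cdot 10^{-6}$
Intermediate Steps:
$\frac{1}{- 1251 \left(\frac{\left(-1\right) \left(-457\right)}{w} + \left(-16 - 12\right)^{2}\right) + I{\left(2205 \right)}} = \frac{1}{- 1251 \left(\frac{\left(-1\right) \left(-457\right)}{1331} + \left(-16 - 12\right)^{2}\right) + 1059} = \frac{1}{- 1251 \left(457 \cdot \frac{1}{1331} + \left(-28\right)^{2}\right) + 1059} = \frac{1}{- 1251 \left(\frac{457}{1331} + 784\right) + 1059} = \frac{1}{\left(-1251\right) \frac{1043961}{1331} + 1059} = \frac{1}{- \frac{1305995211}{1331} + 1059} = \frac{1}{- \frac{1304585682}{1331}} = - \frac{1331}{1304585682}$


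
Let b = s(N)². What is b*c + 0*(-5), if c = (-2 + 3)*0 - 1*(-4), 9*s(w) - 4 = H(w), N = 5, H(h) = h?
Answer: 4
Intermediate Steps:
s(w) = 4/9 + w/9
c = 4 (c = 1*0 + 4 = 0 + 4 = 4)
b = 1 (b = (4/9 + (⅑)*5)² = (4/9 + 5/9)² = 1² = 1)
b*c + 0*(-5) = 1*4 + 0*(-5) = 4 + 0 = 4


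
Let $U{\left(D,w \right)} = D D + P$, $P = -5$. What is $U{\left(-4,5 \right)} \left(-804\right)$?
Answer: $-8844$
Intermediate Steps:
$U{\left(D,w \right)} = -5 + D^{2}$ ($U{\left(D,w \right)} = D D - 5 = D^{2} - 5 = -5 + D^{2}$)
$U{\left(-4,5 \right)} \left(-804\right) = \left(-5 + \left(-4\right)^{2}\right) \left(-804\right) = \left(-5 + 16\right) \left(-804\right) = 11 \left(-804\right) = -8844$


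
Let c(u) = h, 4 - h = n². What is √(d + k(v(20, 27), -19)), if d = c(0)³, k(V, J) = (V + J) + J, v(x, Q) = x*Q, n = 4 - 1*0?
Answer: I*√1226 ≈ 35.014*I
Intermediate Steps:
n = 4 (n = 4 + 0 = 4)
h = -12 (h = 4 - 1*4² = 4 - 1*16 = 4 - 16 = -12)
v(x, Q) = Q*x
c(u) = -12
k(V, J) = V + 2*J (k(V, J) = (J + V) + J = V + 2*J)
d = -1728 (d = (-12)³ = -1728)
√(d + k(v(20, 27), -19)) = √(-1728 + (27*20 + 2*(-19))) = √(-1728 + (540 - 38)) = √(-1728 + 502) = √(-1226) = I*√1226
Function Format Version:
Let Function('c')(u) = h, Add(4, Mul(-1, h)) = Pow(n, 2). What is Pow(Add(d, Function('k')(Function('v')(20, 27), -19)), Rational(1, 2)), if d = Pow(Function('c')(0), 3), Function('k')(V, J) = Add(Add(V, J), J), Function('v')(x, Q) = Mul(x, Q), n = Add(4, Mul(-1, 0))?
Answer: Mul(I, Pow(1226, Rational(1, 2))) ≈ Mul(35.014, I)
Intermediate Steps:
n = 4 (n = Add(4, 0) = 4)
h = -12 (h = Add(4, Mul(-1, Pow(4, 2))) = Add(4, Mul(-1, 16)) = Add(4, -16) = -12)
Function('v')(x, Q) = Mul(Q, x)
Function('c')(u) = -12
Function('k')(V, J) = Add(V, Mul(2, J)) (Function('k')(V, J) = Add(Add(J, V), J) = Add(V, Mul(2, J)))
d = -1728 (d = Pow(-12, 3) = -1728)
Pow(Add(d, Function('k')(Function('v')(20, 27), -19)), Rational(1, 2)) = Pow(Add(-1728, Add(Mul(27, 20), Mul(2, -19))), Rational(1, 2)) = Pow(Add(-1728, Add(540, -38)), Rational(1, 2)) = Pow(Add(-1728, 502), Rational(1, 2)) = Pow(-1226, Rational(1, 2)) = Mul(I, Pow(1226, Rational(1, 2)))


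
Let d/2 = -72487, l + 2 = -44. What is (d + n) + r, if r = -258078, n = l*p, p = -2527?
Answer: -286810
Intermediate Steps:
l = -46 (l = -2 - 44 = -46)
n = 116242 (n = -46*(-2527) = 116242)
d = -144974 (d = 2*(-72487) = -144974)
(d + n) + r = (-144974 + 116242) - 258078 = -28732 - 258078 = -286810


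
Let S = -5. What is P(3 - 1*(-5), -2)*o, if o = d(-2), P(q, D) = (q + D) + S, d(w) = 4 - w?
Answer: 6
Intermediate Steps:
P(q, D) = -5 + D + q (P(q, D) = (q + D) - 5 = (D + q) - 5 = -5 + D + q)
o = 6 (o = 4 - 1*(-2) = 4 + 2 = 6)
P(3 - 1*(-5), -2)*o = (-5 - 2 + (3 - 1*(-5)))*6 = (-5 - 2 + (3 + 5))*6 = (-5 - 2 + 8)*6 = 1*6 = 6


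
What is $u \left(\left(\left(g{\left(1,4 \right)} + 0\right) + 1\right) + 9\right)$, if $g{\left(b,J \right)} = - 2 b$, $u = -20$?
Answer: $-160$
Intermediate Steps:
$u \left(\left(\left(g{\left(1,4 \right)} + 0\right) + 1\right) + 9\right) = - 20 \left(\left(\left(\left(-2\right) 1 + 0\right) + 1\right) + 9\right) = - 20 \left(\left(\left(-2 + 0\right) + 1\right) + 9\right) = - 20 \left(\left(-2 + 1\right) + 9\right) = - 20 \left(-1 + 9\right) = \left(-20\right) 8 = -160$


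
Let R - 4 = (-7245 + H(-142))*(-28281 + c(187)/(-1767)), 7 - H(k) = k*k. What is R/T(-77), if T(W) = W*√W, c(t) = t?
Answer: 456450772032*I*√77/3492181 ≈ 1.1469e+6*I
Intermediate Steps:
H(k) = 7 - k² (H(k) = 7 - k*k = 7 - k²)
T(W) = W^(3/2)
R = 456450772032/589 (R = 4 + (-7245 + (7 - 1*(-142)²))*(-28281 + 187/(-1767)) = 4 + (-7245 + (7 - 1*20164))*(-28281 + 187*(-1/1767)) = 4 + (-7245 + (7 - 20164))*(-28281 - 187/1767) = 4 + (-7245 - 20157)*(-49972714/1767) = 4 - 27402*(-49972714/1767) = 4 + 456450769676/589 = 456450772032/589 ≈ 7.7496e+8)
R/T(-77) = 456450772032/(589*((-77)^(3/2))) = 456450772032/(589*((-77*I*√77))) = 456450772032*(I*√77/5929)/589 = 456450772032*I*√77/3492181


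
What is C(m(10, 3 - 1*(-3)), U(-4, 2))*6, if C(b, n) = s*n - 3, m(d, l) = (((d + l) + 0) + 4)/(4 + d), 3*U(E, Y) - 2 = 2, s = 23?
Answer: 166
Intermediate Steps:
U(E, Y) = 4/3 (U(E, Y) = ⅔ + (⅓)*2 = ⅔ + ⅔ = 4/3)
m(d, l) = (4 + d + l)/(4 + d) (m(d, l) = ((d + l) + 4)/(4 + d) = (4 + d + l)/(4 + d))
C(b, n) = -3 + 23*n (C(b, n) = 23*n - 3 = -3 + 23*n)
C(m(10, 3 - 1*(-3)), U(-4, 2))*6 = (-3 + 23*(4/3))*6 = (-3 + 92/3)*6 = (83/3)*6 = 166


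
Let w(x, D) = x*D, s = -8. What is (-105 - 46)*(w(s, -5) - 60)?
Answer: 3020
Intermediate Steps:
w(x, D) = D*x
(-105 - 46)*(w(s, -5) - 60) = (-105 - 46)*(-5*(-8) - 60) = -151*(40 - 60) = -151*(-20) = 3020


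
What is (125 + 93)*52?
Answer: 11336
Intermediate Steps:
(125 + 93)*52 = 218*52 = 11336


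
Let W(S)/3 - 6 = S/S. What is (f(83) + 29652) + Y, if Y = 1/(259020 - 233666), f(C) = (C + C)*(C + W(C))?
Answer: 1189508265/25354 ≈ 46916.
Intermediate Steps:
W(S) = 21 (W(S) = 18 + 3*(S/S) = 18 + 3*1 = 18 + 3 = 21)
f(C) = 2*C*(21 + C) (f(C) = (C + C)*(C + 21) = (2*C)*(21 + C) = 2*C*(21 + C))
Y = 1/25354 ≈ 3.9442e-5
(f(83) + 29652) + Y = (2*83*(21 + 83) + 29652) + 1/25354 = (2*83*104 + 29652) + 1/25354 = (17264 + 29652) + 1/25354 = 46916 + 1/25354 = 1189508265/25354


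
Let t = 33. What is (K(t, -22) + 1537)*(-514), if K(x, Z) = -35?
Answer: -772028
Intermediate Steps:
(K(t, -22) + 1537)*(-514) = (-35 + 1537)*(-514) = 1502*(-514) = -772028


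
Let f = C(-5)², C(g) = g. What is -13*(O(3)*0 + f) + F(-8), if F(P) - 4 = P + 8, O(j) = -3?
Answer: -321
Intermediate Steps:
F(P) = 12 + P (F(P) = 4 + (P + 8) = 4 + (8 + P) = 12 + P)
f = 25 (f = (-5)² = 25)
-13*(O(3)*0 + f) + F(-8) = -13*(-3*0 + 25) + (12 - 8) = -13*(0 + 25) + 4 = -13*25 + 4 = -325 + 4 = -321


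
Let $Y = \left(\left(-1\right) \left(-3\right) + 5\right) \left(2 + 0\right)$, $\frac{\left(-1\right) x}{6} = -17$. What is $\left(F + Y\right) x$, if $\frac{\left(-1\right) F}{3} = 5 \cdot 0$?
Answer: $1632$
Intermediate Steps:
$x = 102$ ($x = \left(-6\right) \left(-17\right) = 102$)
$F = 0$ ($F = - 3 \cdot 5 \cdot 0 = \left(-3\right) 0 = 0$)
$Y = 16$ ($Y = \left(3 + 5\right) 2 = 8 \cdot 2 = 16$)
$\left(F + Y\right) x = \left(0 + 16\right) 102 = 16 \cdot 102 = 1632$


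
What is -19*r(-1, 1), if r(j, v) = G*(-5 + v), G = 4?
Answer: 304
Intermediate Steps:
r(j, v) = -20 + 4*v (r(j, v) = 4*(-5 + v) = -20 + 4*v)
-19*r(-1, 1) = -19*(-20 + 4*1) = -19*(-20 + 4) = -19*(-16) = 304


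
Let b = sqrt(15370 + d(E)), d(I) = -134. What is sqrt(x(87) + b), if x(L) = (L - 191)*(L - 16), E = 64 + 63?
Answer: sqrt(-7384 + 2*sqrt(3809)) ≈ 85.209*I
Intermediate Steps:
E = 127
x(L) = (-191 + L)*(-16 + L)
b = 2*sqrt(3809) (b = sqrt(15370 - 134) = sqrt(15236) = 2*sqrt(3809) ≈ 123.43)
sqrt(x(87) + b) = sqrt((3056 + 87**2 - 207*87) + 2*sqrt(3809)) = sqrt((3056 + 7569 - 18009) + 2*sqrt(3809)) = sqrt(-7384 + 2*sqrt(3809))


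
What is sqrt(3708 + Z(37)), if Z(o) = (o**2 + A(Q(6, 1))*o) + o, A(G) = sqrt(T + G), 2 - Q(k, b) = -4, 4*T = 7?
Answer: sqrt(20456 + 74*sqrt(31))/2 ≈ 72.229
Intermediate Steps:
T = 7/4 (T = (1/4)*7 = 7/4 ≈ 1.7500)
Q(k, b) = 6 (Q(k, b) = 2 - 1*(-4) = 2 + 4 = 6)
A(G) = sqrt(7/4 + G)
Z(o) = o + o**2 + o*sqrt(31)/2 (Z(o) = (o**2 + (sqrt(7 + 4*6)/2)*o) + o = (o**2 + (sqrt(7 + 24)/2)*o) + o = (o**2 + (sqrt(31)/2)*o) + o = (o**2 + o*sqrt(31)/2) + o = o + o**2 + o*sqrt(31)/2)
sqrt(3708 + Z(37)) = sqrt(3708 + (1/2)*37*(2 + sqrt(31) + 2*37)) = sqrt(3708 + (1/2)*37*(2 + sqrt(31) + 74)) = sqrt(3708 + (1/2)*37*(76 + sqrt(31))) = sqrt(3708 + (1406 + 37*sqrt(31)/2)) = sqrt(5114 + 37*sqrt(31)/2)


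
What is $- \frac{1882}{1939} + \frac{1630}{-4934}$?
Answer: $- \frac{6223179}{4783513} \approx -1.301$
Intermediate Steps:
$- \frac{1882}{1939} + \frac{1630}{-4934} = \left(-1882\right) \frac{1}{1939} + 1630 \left(- \frac{1}{4934}\right) = - \frac{1882}{1939} - \frac{815}{2467} = - \frac{6223179}{4783513}$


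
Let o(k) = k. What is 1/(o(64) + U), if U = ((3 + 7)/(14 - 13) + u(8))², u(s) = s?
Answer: 1/388 ≈ 0.0025773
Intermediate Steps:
U = 324 (U = ((3 + 7)/(14 - 13) + 8)² = (10/1 + 8)² = (10*1 + 8)² = (10 + 8)² = 18² = 324)
1/(o(64) + U) = 1/(64 + 324) = 1/388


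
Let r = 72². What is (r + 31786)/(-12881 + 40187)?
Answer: 18485/13653 ≈ 1.3539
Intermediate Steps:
r = 5184
(r + 31786)/(-12881 + 40187) = (5184 + 31786)/(-12881 + 40187) = 36970/27306 = 36970*(1/27306) = 18485/13653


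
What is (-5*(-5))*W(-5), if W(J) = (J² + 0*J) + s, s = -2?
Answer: 575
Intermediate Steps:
W(J) = -2 + J² (W(J) = (J² + 0*J) - 2 = (J² + 0) - 2 = J² - 2 = -2 + J²)
(-5*(-5))*W(-5) = (-5*(-5))*(-2 + (-5)²) = 25*(-2 + 25) = 25*23 = 575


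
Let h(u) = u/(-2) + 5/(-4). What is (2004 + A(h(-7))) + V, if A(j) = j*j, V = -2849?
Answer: -13439/16 ≈ -839.94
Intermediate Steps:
h(u) = -5/4 - u/2 (h(u) = u*(-½) + 5*(-¼) = -u/2 - 5/4 = -5/4 - u/2)
A(j) = j²
(2004 + A(h(-7))) + V = (2004 + (-5/4 - ½*(-7))²) - 2849 = (2004 + (-5/4 + 7/2)²) - 2849 = (2004 + (9/4)²) - 2849 = (2004 + 81/16) - 2849 = 32145/16 - 2849 = -13439/16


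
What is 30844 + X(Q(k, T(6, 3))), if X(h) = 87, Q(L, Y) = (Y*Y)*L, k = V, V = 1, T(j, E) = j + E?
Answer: 30931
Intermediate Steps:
T(j, E) = E + j
k = 1
Q(L, Y) = L*Y² (Q(L, Y) = Y²*L = L*Y²)
30844 + X(Q(k, T(6, 3))) = 30844 + 87 = 30931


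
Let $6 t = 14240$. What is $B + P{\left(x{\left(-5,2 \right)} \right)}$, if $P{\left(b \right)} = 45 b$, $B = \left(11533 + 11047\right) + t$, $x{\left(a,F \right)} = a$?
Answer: $\frac{74185}{3} \approx 24728.0$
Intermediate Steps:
$t = \frac{7120}{3}$ ($t = \frac{1}{6} \cdot 14240 = \frac{7120}{3} \approx 2373.3$)
$B = \frac{74860}{3}$ ($B = \left(11533 + 11047\right) + \frac{7120}{3} = 22580 + \frac{7120}{3} = \frac{74860}{3} \approx 24953.0$)
$B + P{\left(x{\left(-5,2 \right)} \right)} = \frac{74860}{3} + 45 \left(-5\right) = \frac{74860}{3} - 225 = \frac{74185}{3}$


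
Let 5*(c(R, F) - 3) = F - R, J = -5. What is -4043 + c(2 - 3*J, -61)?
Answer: -20278/5 ≈ -4055.6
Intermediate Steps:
c(R, F) = 3 - R/5 + F/5 (c(R, F) = 3 + (F - R)/5 = 3 + (-R/5 + F/5) = 3 - R/5 + F/5)
-4043 + c(2 - 3*J, -61) = -4043 + (3 - (2 - 3*(-5))/5 + (⅕)*(-61)) = -4043 + (3 - (2 + 15)/5 - 61/5) = -4043 + (3 - ⅕*17 - 61/5) = -4043 + (3 - 17/5 - 61/5) = -4043 - 63/5 = -20278/5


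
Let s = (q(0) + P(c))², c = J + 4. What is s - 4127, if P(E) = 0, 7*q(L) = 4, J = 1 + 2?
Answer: -202207/49 ≈ -4126.7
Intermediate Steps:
J = 3
q(L) = 4/7 (q(L) = (⅐)*4 = 4/7)
c = 7 (c = 3 + 4 = 7)
s = 16/49 (s = (4/7 + 0)² = (4/7)² = 16/49 ≈ 0.32653)
s - 4127 = 16/49 - 4127 = -202207/49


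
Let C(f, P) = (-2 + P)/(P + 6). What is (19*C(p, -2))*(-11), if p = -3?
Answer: 209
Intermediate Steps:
C(f, P) = (-2 + P)/(6 + P)
(19*C(p, -2))*(-11) = (19*((-2 - 2)/(6 - 2)))*(-11) = (19*(-4/4))*(-11) = (19*((1/4)*(-4)))*(-11) = (19*(-1))*(-11) = -19*(-11) = 209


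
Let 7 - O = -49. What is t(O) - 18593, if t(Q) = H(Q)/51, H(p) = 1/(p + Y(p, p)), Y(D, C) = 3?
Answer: -55946336/3009 ≈ -18593.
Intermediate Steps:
O = 56 (O = 7 - 1*(-49) = 7 + 49 = 56)
H(p) = 1/(3 + p) (H(p) = 1/(p + 3) = 1/(3 + p))
t(Q) = 1/(51*(3 + Q)) (t(Q) = 1/((3 + Q)*51) = (1/51)/(3 + Q) = 1/(51*(3 + Q)))
t(O) - 18593 = 1/(51*(3 + 56)) - 18593 = (1/51)/59 - 18593 = (1/51)*(1/59) - 18593 = 1/3009 - 18593 = -55946336/3009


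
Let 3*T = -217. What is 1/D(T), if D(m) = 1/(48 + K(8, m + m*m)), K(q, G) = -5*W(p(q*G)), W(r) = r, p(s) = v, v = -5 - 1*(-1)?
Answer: 68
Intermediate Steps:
v = -4 (v = -5 + 1 = -4)
p(s) = -4
T = -217/3 (T = (⅓)*(-217) = -217/3 ≈ -72.333)
K(q, G) = 20 (K(q, G) = -5*(-4) = 20)
D(m) = 1/68 (D(m) = 1/(48 + 20) = 1/68)
1/D(T) = 1/(1/68) = 68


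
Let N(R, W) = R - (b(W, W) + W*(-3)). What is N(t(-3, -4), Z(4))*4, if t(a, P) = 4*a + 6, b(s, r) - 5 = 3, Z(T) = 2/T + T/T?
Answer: -38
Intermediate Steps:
Z(T) = 1 + 2/T (Z(T) = 2/T + 1 = 1 + 2/T)
b(s, r) = 8 (b(s, r) = 5 + 3 = 8)
t(a, P) = 6 + 4*a
N(R, W) = -8 + R + 3*W (N(R, W) = R - (8 + W*(-3)) = R - (8 - 3*W) = R + (-8 + 3*W) = -8 + R + 3*W)
N(t(-3, -4), Z(4))*4 = (-8 + (6 + 4*(-3)) + 3*((2 + 4)/4))*4 = (-8 + (6 - 12) + 3*((¼)*6))*4 = (-8 - 6 + 3*(3/2))*4 = (-8 - 6 + 9/2)*4 = -19/2*4 = -38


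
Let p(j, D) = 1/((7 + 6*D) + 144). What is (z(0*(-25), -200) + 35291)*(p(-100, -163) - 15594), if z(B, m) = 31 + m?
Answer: -452941706158/827 ≈ -5.4769e+8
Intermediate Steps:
p(j, D) = 1/(151 + 6*D)
(z(0*(-25), -200) + 35291)*(p(-100, -163) - 15594) = ((31 - 200) + 35291)*(1/(151 + 6*(-163)) - 15594) = (-169 + 35291)*(1/(151 - 978) - 15594) = 35122*(1/(-827) - 15594) = 35122*(-1/827 - 15594) = 35122*(-12896239/827) = -452941706158/827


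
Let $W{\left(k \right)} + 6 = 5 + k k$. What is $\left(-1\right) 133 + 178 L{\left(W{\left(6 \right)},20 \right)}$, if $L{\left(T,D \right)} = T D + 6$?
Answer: $125535$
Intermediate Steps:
$W{\left(k \right)} = -1 + k^{2}$ ($W{\left(k \right)} = -6 + \left(5 + k k\right) = -6 + \left(5 + k^{2}\right) = -1 + k^{2}$)
$L{\left(T,D \right)} = 6 + D T$ ($L{\left(T,D \right)} = D T + 6 = 6 + D T$)
$\left(-1\right) 133 + 178 L{\left(W{\left(6 \right)},20 \right)} = \left(-1\right) 133 + 178 \left(6 + 20 \left(-1 + 6^{2}\right)\right) = -133 + 178 \left(6 + 20 \left(-1 + 36\right)\right) = -133 + 178 \left(6 + 20 \cdot 35\right) = -133 + 178 \left(6 + 700\right) = -133 + 178 \cdot 706 = -133 + 125668 = 125535$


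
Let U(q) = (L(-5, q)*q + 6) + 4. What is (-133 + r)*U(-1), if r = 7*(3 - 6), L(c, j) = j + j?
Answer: -1848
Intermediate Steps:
L(c, j) = 2*j
U(q) = 10 + 2*q² (U(q) = ((2*q)*q + 6) + 4 = (2*q² + 6) + 4 = (6 + 2*q²) + 4 = 10 + 2*q²)
r = -21 (r = 7*(-3) = -21)
(-133 + r)*U(-1) = (-133 - 21)*(10 + 2*(-1)²) = -154*(10 + 2*1) = -154*(10 + 2) = -154*12 = -1848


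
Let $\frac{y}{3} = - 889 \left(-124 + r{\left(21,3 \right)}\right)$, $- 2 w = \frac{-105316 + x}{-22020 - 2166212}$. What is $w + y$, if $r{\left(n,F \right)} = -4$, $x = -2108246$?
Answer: $\frac{747008780451}{2188232} \approx 3.4138 \cdot 10^{5}$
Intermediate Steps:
$w = - \frac{1106781}{2188232}$ ($w = - \frac{\left(-105316 - 2108246\right) \frac{1}{-22020 - 2166212}}{2} = - \frac{\left(-2213562\right) \frac{1}{-2188232}}{2} = - \frac{\left(-2213562\right) \left(- \frac{1}{2188232}\right)}{2} = \left(- \frac{1}{2}\right) \frac{1106781}{1094116} = - \frac{1106781}{2188232} \approx -0.50579$)
$y = 341376$ ($y = 3 \left(- 889 \left(-124 - 4\right)\right) = 3 \left(\left(-889\right) \left(-128\right)\right) = 3 \cdot 113792 = 341376$)
$w + y = - \frac{1106781}{2188232} + 341376 = \frac{747008780451}{2188232}$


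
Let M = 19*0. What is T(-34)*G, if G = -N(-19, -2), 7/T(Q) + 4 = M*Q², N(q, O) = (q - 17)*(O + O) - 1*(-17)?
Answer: 1127/4 ≈ 281.75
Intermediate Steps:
M = 0
N(q, O) = 17 + 2*O*(-17 + q) (N(q, O) = (-17 + q)*(2*O) + 17 = 2*O*(-17 + q) + 17 = 17 + 2*O*(-17 + q))
T(Q) = -7/4 (T(Q) = 7/(-4 + 0*Q²) = 7/(-4 + 0) = 7/(-4) = 7*(-¼) = -7/4)
G = -161 (G = -(17 - 34*(-2) + 2*(-2)*(-19)) = -(17 + 68 + 76) = -1*161 = -161)
T(-34)*G = -7/4*(-161) = 1127/4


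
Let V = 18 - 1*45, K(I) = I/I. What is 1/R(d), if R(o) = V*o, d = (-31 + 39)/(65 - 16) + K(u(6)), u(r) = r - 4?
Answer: -49/1539 ≈ -0.031839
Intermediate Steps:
u(r) = -4 + r
K(I) = 1
d = 57/49 (d = (-31 + 39)/(65 - 16) + 1 = 8/49 + 1 = 57/49 ≈ 1.1633)
V = -27 (V = 18 - 45 = -27)
R(o) = -27*o
1/R(d) = 1/(-27*57/49) = 1/(-1539/49) = -49/1539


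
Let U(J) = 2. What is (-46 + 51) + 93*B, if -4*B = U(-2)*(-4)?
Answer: 191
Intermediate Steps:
B = 2 (B = -(-4)/2 = -¼*(-8) = 2)
(-46 + 51) + 93*B = (-46 + 51) + 93*2 = 5 + 186 = 191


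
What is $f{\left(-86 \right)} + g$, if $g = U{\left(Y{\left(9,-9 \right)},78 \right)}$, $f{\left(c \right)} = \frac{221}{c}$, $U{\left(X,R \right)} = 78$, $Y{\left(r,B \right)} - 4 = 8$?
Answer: $\frac{6487}{86} \approx 75.43$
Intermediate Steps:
$Y{\left(r,B \right)} = 12$ ($Y{\left(r,B \right)} = 4 + 8 = 12$)
$g = 78$
$f{\left(-86 \right)} + g = \frac{221}{-86} + 78 = 221 \left(- \frac{1}{86}\right) + 78 = - \frac{221}{86} + 78 = \frac{6487}{86}$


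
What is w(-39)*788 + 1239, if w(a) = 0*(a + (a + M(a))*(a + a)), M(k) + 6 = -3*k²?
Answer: 1239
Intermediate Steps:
M(k) = -6 - 3*k²
w(a) = 0 (w(a) = 0*(a + (a + (-6 - 3*a²))*(a + a)) = 0*(a + (-6 + a - 3*a²)*(2*a)) = 0*(a + 2*a*(-6 + a - 3*a²)) = 0)
w(-39)*788 + 1239 = 0*788 + 1239 = 0 + 1239 = 1239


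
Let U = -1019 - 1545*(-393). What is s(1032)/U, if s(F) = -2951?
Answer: -2951/606166 ≈ -0.0048683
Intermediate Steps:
U = 606166 (U = -1019 + 607185 = 606166)
s(1032)/U = -2951/606166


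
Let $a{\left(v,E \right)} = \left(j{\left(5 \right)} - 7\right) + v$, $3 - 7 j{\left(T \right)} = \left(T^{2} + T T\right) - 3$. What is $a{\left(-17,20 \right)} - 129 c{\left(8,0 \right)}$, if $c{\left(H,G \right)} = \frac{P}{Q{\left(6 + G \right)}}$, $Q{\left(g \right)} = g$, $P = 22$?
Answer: $- \frac{3523}{7} \approx -503.29$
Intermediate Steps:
$j{\left(T \right)} = \frac{6}{7} - \frac{2 T^{2}}{7}$ ($j{\left(T \right)} = \frac{3}{7} - \frac{\left(T^{2} + T T\right) - 3}{7} = \frac{3}{7} - \frac{\left(T^{2} + T^{2}\right) - 3}{7} = \frac{3}{7} - \frac{2 T^{2} - 3}{7} = \frac{3}{7} - \frac{-3 + 2 T^{2}}{7} = \frac{3}{7} - \left(- \frac{3}{7} + \frac{2 T^{2}}{7}\right) = \frac{6}{7} - \frac{2 T^{2}}{7}$)
$a{\left(v,E \right)} = - \frac{93}{7} + v$ ($a{\left(v,E \right)} = \left(\left(\frac{6}{7} - \frac{2 \cdot 5^{2}}{7}\right) - 7\right) + v = \left(\left(\frac{6}{7} - \frac{50}{7}\right) - 7\right) + v = \left(- \frac{44}{7} - 7\right) + v = - \frac{93}{7} + v$)
$c{\left(H,G \right)} = \frac{22}{6 + G}$
$a{\left(-17,20 \right)} - 129 c{\left(8,0 \right)} = \left(- \frac{93}{7} - 17\right) - 129 \frac{22}{6 + 0} = - \frac{212}{7} - 129 \cdot \frac{22}{6} = - \frac{212}{7} - 129 \cdot 22 \cdot \frac{1}{6} = - \frac{212}{7} - 473 = - \frac{3523}{7}$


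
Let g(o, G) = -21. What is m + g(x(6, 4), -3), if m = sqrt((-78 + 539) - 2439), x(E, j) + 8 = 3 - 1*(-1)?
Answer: -21 + I*sqrt(1978) ≈ -21.0 + 44.475*I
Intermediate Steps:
x(E, j) = -4 (x(E, j) = -8 + (3 - 1*(-1)) = -8 + (3 + 1) = -8 + 4 = -4)
m = I*sqrt(1978) (m = sqrt(461 - 2439) = sqrt(-1978) = I*sqrt(1978) ≈ 44.475*I)
m + g(x(6, 4), -3) = I*sqrt(1978) - 21 = -21 + I*sqrt(1978)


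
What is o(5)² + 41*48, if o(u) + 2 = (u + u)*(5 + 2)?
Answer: 6592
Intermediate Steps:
o(u) = -2 + 14*u (o(u) = -2 + (u + u)*(5 + 2) = -2 + (2*u)*7 = -2 + 14*u)
o(5)² + 41*48 = (-2 + 14*5)² + 41*48 = (-2 + 70)² + 1968 = 68² + 1968 = 4624 + 1968 = 6592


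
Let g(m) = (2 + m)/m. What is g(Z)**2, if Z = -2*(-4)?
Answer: 25/16 ≈ 1.5625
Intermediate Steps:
Z = 8
g(m) = (2 + m)/m
g(Z)**2 = ((2 + 8)/8)**2 = ((1/8)*10)**2 = (5/4)**2 = 25/16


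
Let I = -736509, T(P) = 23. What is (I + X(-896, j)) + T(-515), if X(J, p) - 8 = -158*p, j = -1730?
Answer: -463138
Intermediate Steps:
X(J, p) = 8 - 158*p
(I + X(-896, j)) + T(-515) = (-736509 + (8 - 158*(-1730))) + 23 = (-736509 + (8 + 273340)) + 23 = (-736509 + 273348) + 23 = -463161 + 23 = -463138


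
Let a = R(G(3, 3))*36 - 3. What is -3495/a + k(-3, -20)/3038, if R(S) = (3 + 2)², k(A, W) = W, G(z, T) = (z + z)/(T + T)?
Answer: -1772625/454181 ≈ -3.9029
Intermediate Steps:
G(z, T) = z/T (G(z, T) = (2*z)/((2*T)) = (2*z)*(1/(2*T)) = z/T)
R(S) = 25 (R(S) = 5² = 25)
a = 897 (a = 25*36 - 3 = 900 - 3 = 897)
-3495/a + k(-3, -20)/3038 = -3495/897 - 20/3038 = -3495*1/897 - 20*1/3038 = -1165/299 - 10/1519 = -1772625/454181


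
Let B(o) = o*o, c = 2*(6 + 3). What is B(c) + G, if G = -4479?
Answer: -4155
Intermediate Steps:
c = 18 (c = 2*9 = 18)
B(o) = o²
B(c) + G = 18² - 4479 = 324 - 4479 = -4155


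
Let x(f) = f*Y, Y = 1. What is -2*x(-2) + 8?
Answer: 12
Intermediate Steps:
x(f) = f (x(f) = f*1 = f)
-2*x(-2) + 8 = -2*(-2) + 8 = 4 + 8 = 12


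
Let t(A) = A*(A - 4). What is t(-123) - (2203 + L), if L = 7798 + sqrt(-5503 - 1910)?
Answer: 5620 - I*sqrt(7413) ≈ 5620.0 - 86.099*I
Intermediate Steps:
t(A) = A*(-4 + A)
L = 7798 + I*sqrt(7413) (L = 7798 + sqrt(-7413) = 7798 + I*sqrt(7413) ≈ 7798.0 + 86.099*I)
t(-123) - (2203 + L) = -123*(-4 - 123) - (2203 + (7798 + I*sqrt(7413))) = -123*(-127) - (10001 + I*sqrt(7413)) = 15621 + (-10001 - I*sqrt(7413)) = 5620 - I*sqrt(7413)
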